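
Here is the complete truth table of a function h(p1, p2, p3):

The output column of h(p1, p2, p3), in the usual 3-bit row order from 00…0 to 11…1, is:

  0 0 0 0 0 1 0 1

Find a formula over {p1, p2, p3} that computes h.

h=1 on 2 inputs: (1,0,1), (1,1,1). Reading each as a conjunction of literals (p1·¬p2·p3, p1·p2·p3) and taking the OR gives the canonical DNF.

h(p1, p2, p3) = ((p1 ∧ ¬p2) ∧ p3) ∨ ((p1 ∧ p2) ∧ p3)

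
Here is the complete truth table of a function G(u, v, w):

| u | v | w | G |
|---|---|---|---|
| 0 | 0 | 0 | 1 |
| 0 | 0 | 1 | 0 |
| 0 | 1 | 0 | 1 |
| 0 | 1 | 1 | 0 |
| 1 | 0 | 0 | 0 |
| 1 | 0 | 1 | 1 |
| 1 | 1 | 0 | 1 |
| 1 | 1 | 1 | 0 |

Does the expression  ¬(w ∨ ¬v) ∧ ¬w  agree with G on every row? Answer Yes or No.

No

Test each input against both G and the formula:
  u=0, v=0, w=0: formula gives 0, but G = 1 ✗
Row (0,0,0) is a counterexample, so the formula is not equivalent to G.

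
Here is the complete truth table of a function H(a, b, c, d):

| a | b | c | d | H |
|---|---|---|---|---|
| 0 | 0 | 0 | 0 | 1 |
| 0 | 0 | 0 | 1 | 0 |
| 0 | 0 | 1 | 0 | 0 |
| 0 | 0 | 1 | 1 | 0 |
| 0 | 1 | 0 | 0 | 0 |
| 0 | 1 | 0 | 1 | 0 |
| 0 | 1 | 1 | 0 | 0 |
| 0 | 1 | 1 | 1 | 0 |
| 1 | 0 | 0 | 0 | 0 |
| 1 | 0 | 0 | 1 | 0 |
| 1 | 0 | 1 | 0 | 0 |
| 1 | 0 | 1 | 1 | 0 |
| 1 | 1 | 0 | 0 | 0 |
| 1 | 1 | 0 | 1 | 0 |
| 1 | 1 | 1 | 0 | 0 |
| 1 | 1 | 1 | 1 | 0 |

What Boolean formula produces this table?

H(a, b, c, d) = ~(((a | b) | c) | d)

The output is 1 only when every input is 0 — NOR of all inputs.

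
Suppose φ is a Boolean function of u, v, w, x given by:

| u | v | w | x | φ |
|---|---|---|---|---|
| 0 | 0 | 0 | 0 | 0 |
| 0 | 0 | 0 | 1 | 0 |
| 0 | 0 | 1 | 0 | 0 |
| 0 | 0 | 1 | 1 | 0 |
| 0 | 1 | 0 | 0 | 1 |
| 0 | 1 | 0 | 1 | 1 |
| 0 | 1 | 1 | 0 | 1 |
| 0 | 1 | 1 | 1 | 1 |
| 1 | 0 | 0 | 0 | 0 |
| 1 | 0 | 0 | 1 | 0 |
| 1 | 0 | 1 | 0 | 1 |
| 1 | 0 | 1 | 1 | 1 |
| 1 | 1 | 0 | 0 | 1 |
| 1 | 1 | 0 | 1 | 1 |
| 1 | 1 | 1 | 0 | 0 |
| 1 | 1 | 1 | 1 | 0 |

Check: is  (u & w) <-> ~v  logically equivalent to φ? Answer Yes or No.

Test each input against both φ and the formula:
  u=0, v=0, w=0, x=0: formula gives 0, φ = 0 ✓
  u=0, v=0, w=0, x=1: formula gives 0, φ = 0 ✓
  u=0, v=0, w=1, x=0: formula gives 0, φ = 0 ✓
  u=0, v=0, w=1, x=1: formula gives 0, φ = 0 ✓
  … (the remaining 12 rows also agree.)
Every row agrees, so the formula is equivalent.

Yes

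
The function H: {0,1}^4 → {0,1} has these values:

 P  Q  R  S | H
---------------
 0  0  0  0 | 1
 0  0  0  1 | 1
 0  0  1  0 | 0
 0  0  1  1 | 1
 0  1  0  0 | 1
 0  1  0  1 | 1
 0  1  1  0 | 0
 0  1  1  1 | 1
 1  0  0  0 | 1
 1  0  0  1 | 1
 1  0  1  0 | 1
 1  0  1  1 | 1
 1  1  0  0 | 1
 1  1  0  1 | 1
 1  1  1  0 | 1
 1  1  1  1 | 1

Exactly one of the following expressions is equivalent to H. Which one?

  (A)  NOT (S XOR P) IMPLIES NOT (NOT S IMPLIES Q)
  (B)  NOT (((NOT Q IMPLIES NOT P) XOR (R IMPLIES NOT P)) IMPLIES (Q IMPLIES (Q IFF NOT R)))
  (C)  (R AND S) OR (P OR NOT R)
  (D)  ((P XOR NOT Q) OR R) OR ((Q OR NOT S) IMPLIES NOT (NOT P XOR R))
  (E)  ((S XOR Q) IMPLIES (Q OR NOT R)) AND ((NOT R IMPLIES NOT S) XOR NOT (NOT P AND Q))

C

(A) fails at (0,0,1,0): the formula yields 1, H is 0.
(B) fails at (0,0,0,0): the formula yields 0, H is 1.
(D) fails at (0,0,1,0): the formula yields 1, H is 0.
(E) fails at (0,0,0,0): the formula yields 0, H is 1.
Only (C) survives; checking it on all 16 rows confirms it matches H.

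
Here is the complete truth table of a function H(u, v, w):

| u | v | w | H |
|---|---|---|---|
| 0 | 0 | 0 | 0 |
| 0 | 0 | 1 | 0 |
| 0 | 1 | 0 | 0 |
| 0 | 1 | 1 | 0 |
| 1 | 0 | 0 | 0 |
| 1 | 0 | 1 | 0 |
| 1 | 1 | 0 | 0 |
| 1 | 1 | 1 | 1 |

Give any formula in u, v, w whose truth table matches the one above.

H(u, v, w) = (u · v) · w

The output is 1 only when every input is 1 — the AND of all inputs.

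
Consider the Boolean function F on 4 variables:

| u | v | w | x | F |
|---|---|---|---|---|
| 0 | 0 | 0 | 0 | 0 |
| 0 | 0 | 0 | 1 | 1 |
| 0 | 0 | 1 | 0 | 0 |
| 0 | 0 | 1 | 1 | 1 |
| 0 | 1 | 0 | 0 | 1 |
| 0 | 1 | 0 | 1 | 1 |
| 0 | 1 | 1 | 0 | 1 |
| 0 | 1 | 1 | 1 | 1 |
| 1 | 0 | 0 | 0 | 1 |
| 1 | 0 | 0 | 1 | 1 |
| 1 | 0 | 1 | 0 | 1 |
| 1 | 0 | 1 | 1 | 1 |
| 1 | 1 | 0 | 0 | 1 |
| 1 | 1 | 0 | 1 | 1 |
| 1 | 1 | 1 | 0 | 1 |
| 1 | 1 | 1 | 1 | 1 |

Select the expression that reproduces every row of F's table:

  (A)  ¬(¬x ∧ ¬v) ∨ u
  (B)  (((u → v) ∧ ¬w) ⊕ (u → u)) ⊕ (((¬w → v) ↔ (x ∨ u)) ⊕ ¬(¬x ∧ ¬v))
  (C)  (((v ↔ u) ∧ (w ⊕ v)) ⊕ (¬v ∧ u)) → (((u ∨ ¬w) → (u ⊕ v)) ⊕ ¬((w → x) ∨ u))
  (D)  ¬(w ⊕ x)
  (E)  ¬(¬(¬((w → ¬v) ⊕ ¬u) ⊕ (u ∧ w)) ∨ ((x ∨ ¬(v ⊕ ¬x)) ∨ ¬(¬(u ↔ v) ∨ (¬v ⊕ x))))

A

(B): at (0,0,0,0) it gives 1, but F = 0 — eliminated.
(C): at (0,0,0,0) it gives 1, but F = 0 — eliminated.
(D): at (0,0,0,0) it gives 1, but F = 0 — eliminated.
(E): at (0,0,0,0) it gives 1, but F = 0 — eliminated.
That leaves (A). Evaluating it on every row reproduces the table of F exactly.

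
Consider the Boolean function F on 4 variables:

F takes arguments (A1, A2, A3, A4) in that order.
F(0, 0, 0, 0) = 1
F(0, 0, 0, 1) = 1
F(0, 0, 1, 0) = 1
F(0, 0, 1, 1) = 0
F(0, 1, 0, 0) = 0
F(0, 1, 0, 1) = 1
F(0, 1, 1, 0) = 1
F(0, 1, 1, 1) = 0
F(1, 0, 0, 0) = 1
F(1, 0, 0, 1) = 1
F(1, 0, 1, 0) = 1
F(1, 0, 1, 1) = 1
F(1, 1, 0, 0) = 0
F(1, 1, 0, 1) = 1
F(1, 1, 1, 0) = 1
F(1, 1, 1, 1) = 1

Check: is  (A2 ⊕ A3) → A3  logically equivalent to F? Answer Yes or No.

No

Check the formula against F row by row:
  A1=0, A2=0, A3=0, A4=0: formula gives 1, F = 1 ✓
  A1=0, A2=0, A3=0, A4=1: formula gives 1, F = 1 ✓
  A1=0, A2=0, A3=1, A4=0: formula gives 1, F = 1 ✓
  A1=0, A2=0, A3=1, A4=1: formula gives 1, but F = 0 ✗
Since they disagree at (0,0,1,1), the expression is not a correct formula for F.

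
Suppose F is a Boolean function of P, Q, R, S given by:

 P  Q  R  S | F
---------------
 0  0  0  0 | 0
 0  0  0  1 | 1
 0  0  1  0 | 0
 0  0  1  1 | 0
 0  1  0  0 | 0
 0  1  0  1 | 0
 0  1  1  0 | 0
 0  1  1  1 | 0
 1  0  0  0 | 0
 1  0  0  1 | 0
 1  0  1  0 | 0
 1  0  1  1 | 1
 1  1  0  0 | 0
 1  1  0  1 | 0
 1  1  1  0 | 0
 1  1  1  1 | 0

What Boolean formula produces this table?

The 1-rows are (0,0,0,1), (1,0,1,1). Each contributes one minterm — ¬P·¬Q·¬R·S; P·¬Q·R·S — and their disjunction is a sum-of-products form of F.

F(P, Q, R, S) = (((~P & ~Q) & ~R) & S) | (((P & ~Q) & R) & S)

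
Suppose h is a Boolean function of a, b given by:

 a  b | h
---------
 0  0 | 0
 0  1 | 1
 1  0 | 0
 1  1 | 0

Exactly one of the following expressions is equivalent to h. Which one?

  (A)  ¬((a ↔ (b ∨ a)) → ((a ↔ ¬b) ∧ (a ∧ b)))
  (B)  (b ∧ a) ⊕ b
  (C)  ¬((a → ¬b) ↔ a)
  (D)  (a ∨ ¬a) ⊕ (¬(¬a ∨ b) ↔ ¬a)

B

(A) disagrees with h on (0,0) (formula → 1, table → 0); rule it out.
(C) disagrees with h on (0,0) (formula → 1, table → 0); rule it out.
(D) disagrees with h on (0,0) (formula → 1, table → 0); rule it out.
That leaves (B). Evaluating it on every row reproduces the table of h exactly.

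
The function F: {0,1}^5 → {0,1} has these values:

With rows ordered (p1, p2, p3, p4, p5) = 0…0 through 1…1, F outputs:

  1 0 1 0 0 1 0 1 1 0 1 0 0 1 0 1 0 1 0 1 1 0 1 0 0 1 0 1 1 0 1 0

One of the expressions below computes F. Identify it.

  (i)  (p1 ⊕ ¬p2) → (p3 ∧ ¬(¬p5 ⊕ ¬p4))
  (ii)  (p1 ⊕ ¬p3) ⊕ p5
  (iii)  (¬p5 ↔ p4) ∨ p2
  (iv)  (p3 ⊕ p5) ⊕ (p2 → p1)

(i): at (0,0,0,0,0) it gives 0, but F = 1 — eliminated.
(iii): at (0,0,0,0,0) it gives 0, but F = 1 — eliminated.
(iv): at (0,1,0,0,0) it gives 0, but F = 1 — eliminated.
That leaves (ii). Evaluating it on every row reproduces the table of F exactly.

ii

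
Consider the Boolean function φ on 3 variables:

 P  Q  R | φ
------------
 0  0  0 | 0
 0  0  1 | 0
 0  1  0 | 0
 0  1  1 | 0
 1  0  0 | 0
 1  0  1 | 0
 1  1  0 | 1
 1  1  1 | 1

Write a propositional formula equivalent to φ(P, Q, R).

φ(P, Q, R) = ((P and Q) and not R) or ((P and Q) and R)

The 1-rows are (1,1,0), (1,1,1). Each contributes one minterm — P·Q·¬R; P·Q·R — and their disjunction is a sum-of-products form of φ.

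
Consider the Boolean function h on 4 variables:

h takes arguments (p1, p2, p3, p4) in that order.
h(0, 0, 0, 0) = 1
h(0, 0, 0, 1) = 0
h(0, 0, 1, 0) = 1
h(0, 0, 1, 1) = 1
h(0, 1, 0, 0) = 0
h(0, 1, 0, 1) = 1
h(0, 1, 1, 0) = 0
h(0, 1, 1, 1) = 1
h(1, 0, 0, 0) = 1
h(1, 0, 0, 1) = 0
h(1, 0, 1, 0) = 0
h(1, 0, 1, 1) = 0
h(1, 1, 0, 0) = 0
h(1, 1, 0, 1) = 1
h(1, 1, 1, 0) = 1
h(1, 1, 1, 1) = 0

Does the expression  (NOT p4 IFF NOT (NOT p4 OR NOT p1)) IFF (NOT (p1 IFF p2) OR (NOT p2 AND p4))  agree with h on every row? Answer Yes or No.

No

Evaluate (NOT p4 IFF NOT (NOT p4 OR NOT p1)) IFF (NOT (p1 IFF p2) OR (NOT p2 AND p4)) on each row and compare to h:
  p1=0, p2=0, p3=0, p4=0: formula gives 1, h = 1 ✓
  p1=0, p2=0, p3=0, p4=1: formula gives 1, but h = 0 ✗
Since they disagree at (0,0,0,1), the expression is not a correct formula for h.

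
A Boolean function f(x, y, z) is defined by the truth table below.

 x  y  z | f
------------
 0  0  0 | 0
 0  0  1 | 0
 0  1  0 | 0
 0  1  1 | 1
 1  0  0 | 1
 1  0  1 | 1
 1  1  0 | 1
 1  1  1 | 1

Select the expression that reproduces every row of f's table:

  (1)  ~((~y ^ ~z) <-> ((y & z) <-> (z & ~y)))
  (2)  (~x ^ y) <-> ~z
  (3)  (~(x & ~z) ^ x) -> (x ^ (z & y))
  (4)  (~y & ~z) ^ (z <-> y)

3

(1): at (0,0,0) it gives 1, but f = 0 — eliminated.
(2): at (0,0,0) it gives 1, but f = 0 — eliminated.
(4): at (1,0,0) it gives 0, but f = 1 — eliminated.
That leaves (3). Evaluating it on every row reproduces the table of f exactly.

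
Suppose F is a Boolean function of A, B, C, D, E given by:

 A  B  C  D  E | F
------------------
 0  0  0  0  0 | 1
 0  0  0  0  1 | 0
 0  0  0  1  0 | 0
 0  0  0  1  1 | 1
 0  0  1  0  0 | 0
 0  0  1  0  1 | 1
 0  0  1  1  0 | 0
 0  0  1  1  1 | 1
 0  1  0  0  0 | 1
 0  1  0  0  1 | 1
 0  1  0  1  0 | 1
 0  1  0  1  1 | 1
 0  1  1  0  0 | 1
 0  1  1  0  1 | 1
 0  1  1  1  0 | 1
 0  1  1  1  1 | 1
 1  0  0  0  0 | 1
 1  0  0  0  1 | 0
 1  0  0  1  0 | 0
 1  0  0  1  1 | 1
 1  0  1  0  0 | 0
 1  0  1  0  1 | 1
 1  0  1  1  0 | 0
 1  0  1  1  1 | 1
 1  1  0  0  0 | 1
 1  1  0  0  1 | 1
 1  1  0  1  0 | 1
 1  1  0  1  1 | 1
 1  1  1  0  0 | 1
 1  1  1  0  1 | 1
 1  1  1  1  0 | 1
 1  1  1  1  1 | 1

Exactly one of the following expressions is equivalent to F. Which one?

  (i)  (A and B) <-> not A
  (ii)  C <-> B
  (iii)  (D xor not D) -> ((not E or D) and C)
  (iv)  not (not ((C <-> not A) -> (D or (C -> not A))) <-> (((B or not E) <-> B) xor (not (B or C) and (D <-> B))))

iv

(i): at (0,0,0,0,0) it gives 0, but F = 1 — eliminated.
(ii): at (0,0,0,0,1) it gives 1, but F = 0 — eliminated.
(iii): at (0,0,0,0,0) it gives 0, but F = 1 — eliminated.
Only (iv) survives; checking it on all 32 rows confirms it matches F.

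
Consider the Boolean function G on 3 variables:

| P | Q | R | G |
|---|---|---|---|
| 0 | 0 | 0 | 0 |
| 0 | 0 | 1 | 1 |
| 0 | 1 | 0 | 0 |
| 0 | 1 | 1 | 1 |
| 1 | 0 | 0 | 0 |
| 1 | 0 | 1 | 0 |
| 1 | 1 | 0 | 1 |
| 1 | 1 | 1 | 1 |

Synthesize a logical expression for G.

G(P, Q, R) = ((((~P & ~Q) & R) | ((~P & Q) & R)) | ((P & Q) & ~R)) | ((P & Q) & R)

Collect the rows where G=1 — (0,0,1), (0,1,1), (1,1,0), (1,1,1) — and write one minterm per row: ¬P·¬Q·R, ¬P·Q·R, P·Q·¬R, P·Q·R. Their union (logical OR) reproduces the table exactly.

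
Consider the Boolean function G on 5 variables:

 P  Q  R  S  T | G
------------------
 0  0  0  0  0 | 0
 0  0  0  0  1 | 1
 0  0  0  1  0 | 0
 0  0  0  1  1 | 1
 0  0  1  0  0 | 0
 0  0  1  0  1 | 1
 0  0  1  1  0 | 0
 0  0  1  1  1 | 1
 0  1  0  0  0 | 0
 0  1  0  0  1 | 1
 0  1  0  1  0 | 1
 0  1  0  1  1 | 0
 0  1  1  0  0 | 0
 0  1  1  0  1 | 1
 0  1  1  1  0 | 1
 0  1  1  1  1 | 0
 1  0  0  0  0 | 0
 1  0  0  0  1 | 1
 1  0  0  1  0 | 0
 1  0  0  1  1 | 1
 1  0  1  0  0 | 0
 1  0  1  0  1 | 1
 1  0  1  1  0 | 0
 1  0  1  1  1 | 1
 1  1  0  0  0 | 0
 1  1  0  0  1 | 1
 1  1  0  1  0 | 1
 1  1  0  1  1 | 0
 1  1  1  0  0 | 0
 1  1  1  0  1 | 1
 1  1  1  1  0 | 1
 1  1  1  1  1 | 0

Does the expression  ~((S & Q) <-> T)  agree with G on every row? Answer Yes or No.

Yes

Evaluate ~((S & Q) <-> T) on each row and compare to G:
  P=0, Q=0, R=0, S=0, T=0: formula gives 0, G = 0 ✓
  P=0, Q=0, R=0, S=0, T=1: formula gives 1, G = 1 ✓
  P=0, Q=0, R=0, S=1, T=0: formula gives 0, G = 0 ✓
  P=0, Q=0, R=0, S=1, T=1: formula gives 1, G = 1 ✓
  … (the remaining 28 rows also agree.)
All 32 rows match — the expression computes G exactly.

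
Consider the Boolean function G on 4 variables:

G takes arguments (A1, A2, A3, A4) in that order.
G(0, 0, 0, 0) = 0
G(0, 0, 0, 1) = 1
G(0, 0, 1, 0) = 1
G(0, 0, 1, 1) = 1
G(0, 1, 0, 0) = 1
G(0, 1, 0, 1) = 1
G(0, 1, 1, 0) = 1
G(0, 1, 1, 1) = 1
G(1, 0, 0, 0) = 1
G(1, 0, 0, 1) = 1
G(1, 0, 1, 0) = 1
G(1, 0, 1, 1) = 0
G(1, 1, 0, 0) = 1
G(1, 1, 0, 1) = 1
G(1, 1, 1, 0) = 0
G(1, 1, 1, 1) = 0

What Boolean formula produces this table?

G(A1, A2, A3, A4) = ¬((((((¬A1 ∧ ¬A2) ∧ ¬A3) ∧ ¬A4) ∨ (((A1 ∧ ¬A2) ∧ A3) ∧ A4)) ∨ (((A1 ∧ A2) ∧ A3) ∧ ¬A4)) ∨ (((A1 ∧ A2) ∧ A3) ∧ A4))

There are just 4 zero rows: (0,0,0,0), (1,0,1,1), (1,1,1,0), (1,1,1,1). Their minterms are ¬A1·¬A2·¬A3·¬A4, A1·¬A2·A3·A4, A1·A2·A3·¬A4, A1·A2·A3·A4; the OR of those covers precisely the 0-outputs, and negating it yields G.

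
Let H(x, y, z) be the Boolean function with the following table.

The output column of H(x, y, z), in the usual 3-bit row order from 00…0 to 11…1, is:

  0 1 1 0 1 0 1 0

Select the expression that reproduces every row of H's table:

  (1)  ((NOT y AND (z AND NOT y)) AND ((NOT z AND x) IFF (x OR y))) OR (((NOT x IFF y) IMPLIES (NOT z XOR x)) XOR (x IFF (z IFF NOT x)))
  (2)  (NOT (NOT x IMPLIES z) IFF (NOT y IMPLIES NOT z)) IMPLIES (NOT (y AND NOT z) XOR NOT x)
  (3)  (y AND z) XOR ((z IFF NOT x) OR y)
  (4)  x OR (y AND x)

3

(1) fails at (0,1,0): the formula yields 0, H is 1.
(2) fails at (0,0,1): the formula yields 0, H is 1.
(4) fails at (0,0,1): the formula yields 0, H is 1.
(3) is the remaining candidate, and it agrees with H on all 8 inputs.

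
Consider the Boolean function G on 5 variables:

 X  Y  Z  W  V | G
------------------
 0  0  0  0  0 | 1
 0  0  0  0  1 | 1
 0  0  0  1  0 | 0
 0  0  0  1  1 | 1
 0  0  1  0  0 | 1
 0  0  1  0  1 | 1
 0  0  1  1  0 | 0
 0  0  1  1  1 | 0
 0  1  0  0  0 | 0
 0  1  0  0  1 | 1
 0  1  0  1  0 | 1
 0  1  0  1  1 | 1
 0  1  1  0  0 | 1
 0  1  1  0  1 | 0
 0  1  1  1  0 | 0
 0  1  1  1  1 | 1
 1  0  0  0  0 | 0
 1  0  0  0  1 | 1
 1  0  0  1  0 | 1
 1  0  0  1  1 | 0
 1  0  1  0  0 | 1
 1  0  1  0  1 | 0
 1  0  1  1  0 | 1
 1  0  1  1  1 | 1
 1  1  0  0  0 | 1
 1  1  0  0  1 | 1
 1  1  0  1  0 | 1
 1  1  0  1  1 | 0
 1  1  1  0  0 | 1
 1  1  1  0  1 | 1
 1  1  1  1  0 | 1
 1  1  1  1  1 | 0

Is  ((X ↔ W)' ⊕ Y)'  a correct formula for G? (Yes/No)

No

Check the formula against G row by row:
  X=0, Y=0, Z=0, W=0, V=0: formula gives 1, G = 1 ✓
  X=0, Y=0, Z=0, W=0, V=1: formula gives 1, G = 1 ✓
  X=0, Y=0, Z=0, W=1, V=0: formula gives 0, G = 0 ✓
  X=0, Y=0, Z=0, W=1, V=1: formula gives 0, but G = 1 ✗
A single disagreement suffices: at (0,0,0,1,1) they differ, so the formula does not compute G.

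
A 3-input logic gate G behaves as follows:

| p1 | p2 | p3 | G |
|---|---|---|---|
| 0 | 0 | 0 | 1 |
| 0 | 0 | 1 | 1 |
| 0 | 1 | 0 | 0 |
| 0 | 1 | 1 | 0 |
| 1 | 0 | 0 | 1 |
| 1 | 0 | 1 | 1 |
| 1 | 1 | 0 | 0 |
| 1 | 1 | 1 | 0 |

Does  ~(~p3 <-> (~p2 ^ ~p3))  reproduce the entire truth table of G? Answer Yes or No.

Check the formula against G row by row:
  p1=0, p2=0, p3=0: formula gives 1, G = 1 ✓
  p1=0, p2=0, p3=1: formula gives 1, G = 1 ✓
  p1=0, p2=1, p3=0: formula gives 0, G = 0 ✓
  p1=0, p2=1, p3=1: formula gives 0, G = 0 ✓
  p1=1, p2=0, p3=0: formula gives 1, G = 1 ✓
  … (the remaining 3 rows also agree.)
All 8 rows match — the expression computes G exactly.

Yes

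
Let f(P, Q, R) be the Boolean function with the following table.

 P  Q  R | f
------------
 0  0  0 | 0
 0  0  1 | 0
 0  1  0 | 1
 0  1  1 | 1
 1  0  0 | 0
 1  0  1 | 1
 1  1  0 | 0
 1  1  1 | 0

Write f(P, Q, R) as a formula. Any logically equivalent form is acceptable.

The 1-rows are (0,1,0), (0,1,1), (1,0,1). Each contributes one minterm — ¬P·Q·¬R; ¬P·Q·R; P·¬Q·R — and their disjunction is a sum-of-products form of f.

f(P, Q, R) = (((¬P ∧ Q) ∧ ¬R) ∨ ((¬P ∧ Q) ∧ R)) ∨ ((P ∧ ¬Q) ∧ R)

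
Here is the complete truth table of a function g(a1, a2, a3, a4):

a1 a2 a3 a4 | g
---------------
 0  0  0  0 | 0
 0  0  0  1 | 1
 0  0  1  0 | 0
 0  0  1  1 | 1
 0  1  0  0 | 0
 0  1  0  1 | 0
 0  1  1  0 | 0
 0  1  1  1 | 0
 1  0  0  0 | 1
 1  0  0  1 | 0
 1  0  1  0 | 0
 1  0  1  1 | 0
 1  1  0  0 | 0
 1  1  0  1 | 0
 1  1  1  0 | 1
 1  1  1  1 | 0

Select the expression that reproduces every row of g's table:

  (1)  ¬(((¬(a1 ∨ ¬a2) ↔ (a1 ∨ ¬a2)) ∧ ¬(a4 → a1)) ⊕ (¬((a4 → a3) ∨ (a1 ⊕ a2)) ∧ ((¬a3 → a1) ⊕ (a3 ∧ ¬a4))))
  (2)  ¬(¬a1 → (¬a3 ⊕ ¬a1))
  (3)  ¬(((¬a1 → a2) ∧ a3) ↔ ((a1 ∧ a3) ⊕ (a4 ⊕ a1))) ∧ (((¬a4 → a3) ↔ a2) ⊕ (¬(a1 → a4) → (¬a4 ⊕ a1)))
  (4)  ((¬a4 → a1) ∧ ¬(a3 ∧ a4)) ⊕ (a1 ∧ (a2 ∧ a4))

3

(1): at (0,0,0,0) it gives 1, but g = 0 — eliminated.
(2): at (0,0,0,0) it gives 1, but g = 0 — eliminated.
(4): at (0,0,1,1) it gives 0, but g = 1 — eliminated.
That leaves (3). Evaluating it on every row reproduces the table of g exactly.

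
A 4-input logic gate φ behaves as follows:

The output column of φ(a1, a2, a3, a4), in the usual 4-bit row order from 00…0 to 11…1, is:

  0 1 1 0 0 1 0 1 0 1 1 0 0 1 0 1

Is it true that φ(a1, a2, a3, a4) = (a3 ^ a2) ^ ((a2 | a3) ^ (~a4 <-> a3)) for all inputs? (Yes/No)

Evaluate (a3 ^ a2) ^ ((a2 | a3) ^ (~a4 <-> a3)) on each row and compare to φ:
  a1=0, a2=0, a3=0, a4=0: formula gives 0, φ = 0 ✓
  a1=0, a2=0, a3=0, a4=1: formula gives 1, φ = 1 ✓
  a1=0, a2=0, a3=1, a4=0: formula gives 1, φ = 1 ✓
  a1=0, a2=0, a3=1, a4=1: formula gives 0, φ = 0 ✓
  …and likewise for the remaining 12 rows.
Every row agrees, so the formula is equivalent.

Yes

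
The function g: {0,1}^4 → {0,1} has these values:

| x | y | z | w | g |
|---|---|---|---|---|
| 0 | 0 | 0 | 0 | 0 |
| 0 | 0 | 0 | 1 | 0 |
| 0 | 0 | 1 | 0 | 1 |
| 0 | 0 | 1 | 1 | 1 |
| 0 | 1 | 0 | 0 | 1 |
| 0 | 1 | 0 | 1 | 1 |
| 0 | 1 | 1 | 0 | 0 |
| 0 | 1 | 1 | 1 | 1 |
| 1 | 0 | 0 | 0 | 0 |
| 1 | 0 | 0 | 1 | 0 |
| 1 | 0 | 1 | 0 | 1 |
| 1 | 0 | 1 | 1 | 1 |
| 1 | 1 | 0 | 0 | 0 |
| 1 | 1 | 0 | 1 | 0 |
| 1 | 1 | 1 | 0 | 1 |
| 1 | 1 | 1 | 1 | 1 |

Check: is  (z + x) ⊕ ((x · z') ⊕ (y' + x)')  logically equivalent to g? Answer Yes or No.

Test each input against both g and the formula:
  x=0, y=0, z=0, w=0: formula gives 0, g = 0 ✓
  x=0, y=0, z=0, w=1: formula gives 0, g = 0 ✓
  x=0, y=0, z=1, w=0: formula gives 1, g = 1 ✓
  x=0, y=0, z=1, w=1: formula gives 1, g = 1 ✓
  …
  x=0, y=1, z=1, w=1: formula gives 0, but g = 1 ✗
Since they disagree at (0,1,1,1), the expression is not a correct formula for g.

No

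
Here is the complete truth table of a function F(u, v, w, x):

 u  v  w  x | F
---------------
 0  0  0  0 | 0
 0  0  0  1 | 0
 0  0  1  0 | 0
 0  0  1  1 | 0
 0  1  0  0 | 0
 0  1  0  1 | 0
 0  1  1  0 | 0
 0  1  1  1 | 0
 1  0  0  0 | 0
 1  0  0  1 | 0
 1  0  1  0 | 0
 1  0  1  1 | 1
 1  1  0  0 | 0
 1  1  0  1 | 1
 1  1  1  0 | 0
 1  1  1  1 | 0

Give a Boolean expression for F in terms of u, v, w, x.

Collect the rows where F=1 — (1,0,1,1), (1,1,0,1) — and write one minterm per row: u·¬v·w·x, u·v·¬w·x. Their union (logical OR) reproduces the table exactly.

F(u, v, w, x) = (((u ∧ ¬v) ∧ w) ∧ x) ∨ (((u ∧ v) ∧ ¬w) ∧ x)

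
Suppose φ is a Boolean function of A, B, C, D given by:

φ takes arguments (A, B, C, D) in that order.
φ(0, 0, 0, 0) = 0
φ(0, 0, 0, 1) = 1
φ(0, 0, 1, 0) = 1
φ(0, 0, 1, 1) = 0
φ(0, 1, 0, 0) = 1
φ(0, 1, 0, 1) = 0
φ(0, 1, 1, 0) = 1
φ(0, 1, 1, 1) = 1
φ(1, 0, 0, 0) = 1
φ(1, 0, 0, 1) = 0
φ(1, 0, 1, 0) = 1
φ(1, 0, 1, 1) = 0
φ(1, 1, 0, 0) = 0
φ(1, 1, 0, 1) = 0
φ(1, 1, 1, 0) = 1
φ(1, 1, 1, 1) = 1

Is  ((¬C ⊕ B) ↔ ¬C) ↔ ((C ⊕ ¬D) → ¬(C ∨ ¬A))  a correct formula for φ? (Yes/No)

No

Evaluate ((¬C ⊕ B) ↔ ¬C) ↔ ((C ⊕ ¬D) → ¬(C ∨ ¬A)) on each row and compare to φ:
  A=0, B=0, C=0, D=0: formula gives 0, φ = 0 ✓
  A=0, B=0, C=0, D=1: formula gives 1, φ = 1 ✓
  A=0, B=0, C=1, D=0: formula gives 1, φ = 1 ✓
  A=0, B=0, C=1, D=1: formula gives 0, φ = 0 ✓
  …
  A=0, B=1, C=1, D=0: formula gives 0, but φ = 1 ✗
A single disagreement suffices: at (0,1,1,0) they differ, so the formula does not compute φ.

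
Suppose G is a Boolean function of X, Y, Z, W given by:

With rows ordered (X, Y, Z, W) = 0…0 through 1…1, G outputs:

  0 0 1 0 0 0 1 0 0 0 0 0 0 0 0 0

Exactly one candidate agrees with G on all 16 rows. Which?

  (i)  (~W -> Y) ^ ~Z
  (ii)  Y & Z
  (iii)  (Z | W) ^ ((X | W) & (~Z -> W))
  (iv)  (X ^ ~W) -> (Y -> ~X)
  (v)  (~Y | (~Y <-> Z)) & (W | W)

iii

(i) fails at (0,0,0,0): the formula yields 1, G is 0.
(ii) fails at (0,0,1,0): the formula yields 0, G is 1.
(iv) fails at (0,0,0,0): the formula yields 1, G is 0.
(v) fails at (0,0,0,1): the formula yields 1, G is 0.
Only (iii) survives; checking it on all 16 rows confirms it matches G.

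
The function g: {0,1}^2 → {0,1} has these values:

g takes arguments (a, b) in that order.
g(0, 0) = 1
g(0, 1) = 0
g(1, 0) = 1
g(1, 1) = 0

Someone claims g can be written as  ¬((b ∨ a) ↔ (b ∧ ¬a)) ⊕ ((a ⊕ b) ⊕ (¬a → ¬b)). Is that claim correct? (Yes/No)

Evaluate ¬((b ∨ a) ↔ (b ∧ ¬a)) ⊕ ((a ⊕ b) ⊕ (¬a → ¬b)) on each row and compare to g:
  a=0, b=0: formula gives 1, g = 1 ✓
  a=0, b=1: formula gives 1, but g = 0 ✗
A single disagreement suffices: at (0,1) they differ, so the formula does not compute g.

No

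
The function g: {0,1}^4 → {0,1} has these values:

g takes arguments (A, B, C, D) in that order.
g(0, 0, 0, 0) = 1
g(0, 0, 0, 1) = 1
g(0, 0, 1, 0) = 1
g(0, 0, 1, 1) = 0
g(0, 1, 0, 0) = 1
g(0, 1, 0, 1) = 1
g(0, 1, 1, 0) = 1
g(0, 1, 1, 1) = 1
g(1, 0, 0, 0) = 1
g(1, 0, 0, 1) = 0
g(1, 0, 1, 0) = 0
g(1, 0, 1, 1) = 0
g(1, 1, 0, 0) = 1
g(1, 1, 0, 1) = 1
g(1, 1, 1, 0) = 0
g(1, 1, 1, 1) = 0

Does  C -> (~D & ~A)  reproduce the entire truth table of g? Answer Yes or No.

Check the formula against g row by row:
  A=0, B=0, C=0, D=0: formula gives 1, g = 1 ✓
  A=0, B=0, C=0, D=1: formula gives 1, g = 1 ✓
  A=0, B=0, C=1, D=0: formula gives 1, g = 1 ✓
  A=0, B=0, C=1, D=1: formula gives 0, g = 0 ✓
  …
  A=0, B=1, C=1, D=1: formula gives 0, but g = 1 ✗
Row (0,1,1,1) is a counterexample, so the formula is not equivalent to g.

No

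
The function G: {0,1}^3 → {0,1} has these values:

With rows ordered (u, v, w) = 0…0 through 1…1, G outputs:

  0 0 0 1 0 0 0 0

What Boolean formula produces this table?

G is 1 on exactly one input, (0,1,1), whose minterm is ¬u·v·w. So G is just that conjunction.

G(u, v, w) = (~u & v) & w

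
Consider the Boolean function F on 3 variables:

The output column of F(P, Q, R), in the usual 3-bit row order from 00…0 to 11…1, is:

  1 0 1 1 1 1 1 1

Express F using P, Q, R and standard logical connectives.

Only row (0,0,1) gives 0. So F is 1 everywhere except there — the complement of the minterm ¬P·¬Q·R.

F(P, Q, R) = ¬((¬P ∧ ¬Q) ∧ R)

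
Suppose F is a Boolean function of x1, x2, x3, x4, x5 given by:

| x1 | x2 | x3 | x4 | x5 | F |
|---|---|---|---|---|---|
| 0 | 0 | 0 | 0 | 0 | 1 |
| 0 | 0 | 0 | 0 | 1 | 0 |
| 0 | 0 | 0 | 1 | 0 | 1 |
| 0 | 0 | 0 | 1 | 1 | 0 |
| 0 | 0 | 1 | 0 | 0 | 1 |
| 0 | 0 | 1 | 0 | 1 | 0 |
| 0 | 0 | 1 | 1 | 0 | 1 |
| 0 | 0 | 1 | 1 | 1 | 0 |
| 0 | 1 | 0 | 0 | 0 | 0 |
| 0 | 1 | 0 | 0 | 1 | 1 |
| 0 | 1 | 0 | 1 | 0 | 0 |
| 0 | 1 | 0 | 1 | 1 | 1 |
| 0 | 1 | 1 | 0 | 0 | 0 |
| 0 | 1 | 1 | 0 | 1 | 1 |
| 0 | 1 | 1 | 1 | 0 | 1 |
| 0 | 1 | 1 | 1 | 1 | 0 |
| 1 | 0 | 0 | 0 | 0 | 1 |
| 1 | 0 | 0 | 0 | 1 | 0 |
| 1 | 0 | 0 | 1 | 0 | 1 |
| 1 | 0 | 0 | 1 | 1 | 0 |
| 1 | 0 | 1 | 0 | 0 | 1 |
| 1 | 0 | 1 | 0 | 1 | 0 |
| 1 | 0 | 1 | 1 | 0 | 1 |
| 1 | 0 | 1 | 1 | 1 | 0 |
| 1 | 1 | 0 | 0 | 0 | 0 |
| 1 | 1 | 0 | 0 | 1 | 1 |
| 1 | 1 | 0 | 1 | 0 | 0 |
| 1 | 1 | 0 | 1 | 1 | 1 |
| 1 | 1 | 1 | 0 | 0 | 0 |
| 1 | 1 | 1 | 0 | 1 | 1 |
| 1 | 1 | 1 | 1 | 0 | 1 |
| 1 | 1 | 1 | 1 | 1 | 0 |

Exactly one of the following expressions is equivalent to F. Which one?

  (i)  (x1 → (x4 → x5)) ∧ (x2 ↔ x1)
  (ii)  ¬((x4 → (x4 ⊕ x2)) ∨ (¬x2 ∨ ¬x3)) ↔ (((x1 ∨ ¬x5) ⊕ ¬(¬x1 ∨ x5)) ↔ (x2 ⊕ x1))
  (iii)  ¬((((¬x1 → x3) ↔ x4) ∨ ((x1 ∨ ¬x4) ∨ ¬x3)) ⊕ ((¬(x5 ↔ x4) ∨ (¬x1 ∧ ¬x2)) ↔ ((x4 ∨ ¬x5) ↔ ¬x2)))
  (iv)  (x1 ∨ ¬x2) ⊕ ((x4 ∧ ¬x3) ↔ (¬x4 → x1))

(i) fails at (0,0,0,0,1): the formula yields 1, F is 0.
(iii) fails at (0,0,0,1,1): the formula yields 1, F is 0.
(iv) fails at (0,0,0,0,0): the formula yields 0, F is 1.
That leaves (ii). Evaluating it on every row reproduces the table of F exactly.

ii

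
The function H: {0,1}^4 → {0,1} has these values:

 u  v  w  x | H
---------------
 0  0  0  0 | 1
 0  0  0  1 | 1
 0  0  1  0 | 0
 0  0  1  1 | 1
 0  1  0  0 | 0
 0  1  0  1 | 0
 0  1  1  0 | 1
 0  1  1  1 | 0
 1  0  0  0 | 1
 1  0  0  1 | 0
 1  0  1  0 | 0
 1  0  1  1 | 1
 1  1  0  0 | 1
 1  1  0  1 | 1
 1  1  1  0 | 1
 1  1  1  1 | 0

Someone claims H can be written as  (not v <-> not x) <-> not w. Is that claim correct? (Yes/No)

Check the formula against H row by row:
  u=0, v=0, w=0, x=0: formula gives 1, H = 1 ✓
  u=0, v=0, w=0, x=1: formula gives 0, but H = 1 ✗
Since they disagree at (0,0,0,1), the expression is not a correct formula for H.

No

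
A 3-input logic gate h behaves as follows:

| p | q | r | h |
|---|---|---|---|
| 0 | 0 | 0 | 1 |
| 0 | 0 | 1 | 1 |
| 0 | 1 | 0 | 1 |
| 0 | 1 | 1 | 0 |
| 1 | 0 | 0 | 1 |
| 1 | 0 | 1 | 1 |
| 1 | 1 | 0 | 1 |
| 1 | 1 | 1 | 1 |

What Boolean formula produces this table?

h(p, q, r) = ~((~p & q) & r)

Only row (0,1,1) gives 0. So h is 1 everywhere except there — the complement of the minterm ¬p·q·r.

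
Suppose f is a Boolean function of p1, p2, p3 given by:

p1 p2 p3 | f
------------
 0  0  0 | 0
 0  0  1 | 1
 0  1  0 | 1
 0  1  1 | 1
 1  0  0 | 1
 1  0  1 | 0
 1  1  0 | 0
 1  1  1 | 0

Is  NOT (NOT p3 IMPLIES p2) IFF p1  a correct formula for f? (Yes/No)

Check the formula against f row by row:
  p1=0, p2=0, p3=0: formula gives 0, f = 0 ✓
  p1=0, p2=0, p3=1: formula gives 1, f = 1 ✓
  p1=0, p2=1, p3=0: formula gives 1, f = 1 ✓
  p1=0, p2=1, p3=1: formula gives 1, f = 1 ✓
  p1=1, p2=0, p3=0: formula gives 1, f = 1 ✓
  …and likewise for the remaining 3 rows.
Every row agrees, so the formula is equivalent.

Yes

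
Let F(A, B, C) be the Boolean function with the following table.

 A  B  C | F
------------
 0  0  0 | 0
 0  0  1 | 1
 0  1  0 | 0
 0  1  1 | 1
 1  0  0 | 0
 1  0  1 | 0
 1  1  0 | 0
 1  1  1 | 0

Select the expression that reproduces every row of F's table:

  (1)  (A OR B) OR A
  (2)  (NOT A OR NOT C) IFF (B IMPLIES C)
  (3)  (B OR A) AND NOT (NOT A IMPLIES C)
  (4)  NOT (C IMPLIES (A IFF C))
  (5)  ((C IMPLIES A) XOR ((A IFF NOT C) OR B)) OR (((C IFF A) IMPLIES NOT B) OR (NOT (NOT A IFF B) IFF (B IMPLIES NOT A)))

4

(1): at (0,0,1) it gives 0, but F = 1 — eliminated.
(2): at (0,0,0) it gives 1, but F = 0 — eliminated.
(3): at (0,0,1) it gives 0, but F = 1 — eliminated.
(5): at (0,0,0) it gives 1, but F = 0 — eliminated.
(4) is the remaining candidate, and it agrees with F on all 8 inputs.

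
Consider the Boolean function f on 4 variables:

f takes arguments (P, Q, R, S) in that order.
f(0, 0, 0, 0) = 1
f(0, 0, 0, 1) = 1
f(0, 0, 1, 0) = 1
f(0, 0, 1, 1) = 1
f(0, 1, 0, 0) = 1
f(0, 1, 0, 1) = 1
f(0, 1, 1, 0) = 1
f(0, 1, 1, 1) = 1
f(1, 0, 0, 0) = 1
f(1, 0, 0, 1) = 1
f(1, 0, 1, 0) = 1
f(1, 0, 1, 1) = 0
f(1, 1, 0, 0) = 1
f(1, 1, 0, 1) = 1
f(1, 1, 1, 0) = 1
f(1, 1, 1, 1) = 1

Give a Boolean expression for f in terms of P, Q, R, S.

f(P, Q, R, S) = ¬(((P ∧ ¬Q) ∧ R) ∧ S)

Only row (1,0,1,1) gives 0. So f is 1 everywhere except there — the complement of the minterm P·¬Q·R·S.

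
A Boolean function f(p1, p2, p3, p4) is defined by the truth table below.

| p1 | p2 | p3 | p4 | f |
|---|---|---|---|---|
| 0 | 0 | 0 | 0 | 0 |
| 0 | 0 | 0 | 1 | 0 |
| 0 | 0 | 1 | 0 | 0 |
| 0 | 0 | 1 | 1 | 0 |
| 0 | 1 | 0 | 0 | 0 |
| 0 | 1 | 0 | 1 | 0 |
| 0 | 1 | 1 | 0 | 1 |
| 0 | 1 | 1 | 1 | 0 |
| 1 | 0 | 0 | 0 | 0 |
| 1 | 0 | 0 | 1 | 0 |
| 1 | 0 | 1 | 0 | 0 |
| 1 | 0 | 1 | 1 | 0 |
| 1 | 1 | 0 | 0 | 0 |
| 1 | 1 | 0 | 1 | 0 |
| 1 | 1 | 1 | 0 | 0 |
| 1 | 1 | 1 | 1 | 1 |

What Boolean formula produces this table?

The 1-rows are (0,1,1,0), (1,1,1,1). Each contributes one minterm — ¬p1·p2·p3·¬p4; p1·p2·p3·p4 — and their disjunction is a sum-of-products form of f.

f(p1, p2, p3, p4) = (((~p1 & p2) & p3) & ~p4) | (((p1 & p2) & p3) & p4)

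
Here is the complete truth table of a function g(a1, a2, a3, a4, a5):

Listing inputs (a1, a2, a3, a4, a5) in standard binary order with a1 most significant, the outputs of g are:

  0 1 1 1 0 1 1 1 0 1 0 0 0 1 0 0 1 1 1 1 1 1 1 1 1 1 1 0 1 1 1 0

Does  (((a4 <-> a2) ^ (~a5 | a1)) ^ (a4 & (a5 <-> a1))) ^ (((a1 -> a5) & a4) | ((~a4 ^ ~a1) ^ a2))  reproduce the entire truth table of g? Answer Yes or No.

Evaluate (((a4 <-> a2) ^ (~a5 | a1)) ^ (a4 & (a5 <-> a1))) ^ (((a1 -> a5) & a4) | ((~a4 ^ ~a1) ^ a2)) on each row and compare to g:
  a1=0, a2=0, a3=0, a4=0, a5=0: formula gives 0, g = 0 ✓
  a1=0, a2=0, a3=0, a4=0, a5=1: formula gives 1, g = 1 ✓
  a1=0, a2=0, a3=0, a4=1, a5=0: formula gives 1, g = 1 ✓
  a1=0, a2=0, a3=0, a4=1, a5=1: formula gives 1, g = 1 ✓
  …and likewise for the remaining 28 rows.
No disagreement on any input; they are logically equivalent.

Yes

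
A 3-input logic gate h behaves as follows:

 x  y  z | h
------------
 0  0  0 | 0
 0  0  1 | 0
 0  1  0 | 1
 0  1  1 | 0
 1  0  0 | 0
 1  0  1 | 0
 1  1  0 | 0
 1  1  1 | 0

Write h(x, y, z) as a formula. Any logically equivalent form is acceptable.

Only row (0,1,0) gives 1. That row's minterm ¬x·y·¬z is h directly.

h(x, y, z) = (NOT x AND y) AND NOT z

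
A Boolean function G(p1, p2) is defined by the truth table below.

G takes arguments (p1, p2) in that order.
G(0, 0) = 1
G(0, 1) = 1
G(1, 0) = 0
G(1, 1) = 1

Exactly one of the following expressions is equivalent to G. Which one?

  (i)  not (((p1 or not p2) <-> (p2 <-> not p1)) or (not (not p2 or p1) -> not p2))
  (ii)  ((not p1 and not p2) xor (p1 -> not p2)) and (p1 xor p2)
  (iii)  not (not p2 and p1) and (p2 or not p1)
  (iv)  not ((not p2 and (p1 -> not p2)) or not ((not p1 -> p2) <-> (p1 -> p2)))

(i): at (0,0) it gives 0, but G = 1 — eliminated.
(ii): at (0,0) it gives 0, but G = 1 — eliminated.
(iv): at (0,0) it gives 0, but G = 1 — eliminated.
(iii) is the remaining candidate, and it agrees with G on all 4 inputs.

iii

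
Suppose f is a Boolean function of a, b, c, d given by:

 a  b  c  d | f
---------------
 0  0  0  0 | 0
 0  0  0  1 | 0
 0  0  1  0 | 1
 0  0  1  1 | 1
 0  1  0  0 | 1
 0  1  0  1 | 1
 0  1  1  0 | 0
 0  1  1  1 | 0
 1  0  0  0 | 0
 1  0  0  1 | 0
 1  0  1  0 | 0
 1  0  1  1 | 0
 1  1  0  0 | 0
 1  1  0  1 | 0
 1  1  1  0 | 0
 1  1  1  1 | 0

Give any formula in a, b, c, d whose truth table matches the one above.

f=1 on 4 inputs: (0,0,1,0), (0,0,1,1), (0,1,0,0), (0,1,0,1). Reading each as a conjunction of literals (¬a·¬b·c·¬d, ¬a·¬b·c·d, ¬a·b·¬c·¬d, ¬a·b·¬c·d) and taking the OR gives the canonical DNF.

f(a, b, c, d) = (((((¬a ∧ ¬b) ∧ c) ∧ ¬d) ∨ (((¬a ∧ ¬b) ∧ c) ∧ d)) ∨ (((¬a ∧ b) ∧ ¬c) ∧ ¬d)) ∨ (((¬a ∧ b) ∧ ¬c) ∧ d)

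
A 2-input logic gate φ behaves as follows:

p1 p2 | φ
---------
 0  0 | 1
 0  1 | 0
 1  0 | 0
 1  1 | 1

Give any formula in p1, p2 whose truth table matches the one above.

The output is 1 exactly when an even number of inputs are 1 — the complement of 2-way XOR.

φ(p1, p2) = ~(p1 ^ p2)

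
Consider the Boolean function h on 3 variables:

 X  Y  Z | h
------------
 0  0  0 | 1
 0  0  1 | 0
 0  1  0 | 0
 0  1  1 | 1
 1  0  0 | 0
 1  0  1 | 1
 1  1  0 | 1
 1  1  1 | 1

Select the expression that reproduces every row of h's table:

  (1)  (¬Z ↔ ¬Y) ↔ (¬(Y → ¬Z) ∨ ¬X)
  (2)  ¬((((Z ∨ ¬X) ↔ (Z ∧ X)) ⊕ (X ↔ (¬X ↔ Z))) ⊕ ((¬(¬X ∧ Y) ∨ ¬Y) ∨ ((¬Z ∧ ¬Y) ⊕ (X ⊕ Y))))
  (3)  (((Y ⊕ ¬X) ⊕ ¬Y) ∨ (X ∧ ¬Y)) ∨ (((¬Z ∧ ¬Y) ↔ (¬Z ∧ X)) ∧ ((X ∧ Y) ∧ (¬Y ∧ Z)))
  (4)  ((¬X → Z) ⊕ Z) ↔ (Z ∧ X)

1

(2) fails at (0,1,0): the formula yields 1, h is 0.
(3) fails at (0,0,0): the formula yields 0, h is 1.
(4) fails at (0,0,1): the formula yields 1, h is 0.
(1) is the remaining candidate, and it agrees with h on all 8 inputs.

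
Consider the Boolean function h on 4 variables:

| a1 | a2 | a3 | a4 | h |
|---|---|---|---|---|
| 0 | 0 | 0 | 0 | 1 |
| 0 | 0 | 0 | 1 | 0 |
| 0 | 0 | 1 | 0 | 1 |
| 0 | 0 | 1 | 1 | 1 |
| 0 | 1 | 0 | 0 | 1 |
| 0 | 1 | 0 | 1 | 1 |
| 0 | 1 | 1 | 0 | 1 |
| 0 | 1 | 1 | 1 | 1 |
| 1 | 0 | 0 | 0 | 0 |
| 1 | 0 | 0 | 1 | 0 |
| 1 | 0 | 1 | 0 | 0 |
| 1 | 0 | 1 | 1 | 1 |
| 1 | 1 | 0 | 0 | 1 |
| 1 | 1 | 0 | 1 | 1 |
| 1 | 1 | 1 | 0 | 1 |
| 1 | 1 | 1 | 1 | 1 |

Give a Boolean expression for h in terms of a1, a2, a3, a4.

h(a1, a2, a3, a4) = not ((((((not a1 and not a2) and not a3) and a4) or (((a1 and not a2) and not a3) and not a4)) or (((a1 and not a2) and not a3) and a4)) or (((a1 and not a2) and a3) and not a4))

h is 0 on only 4 rows — (0,0,0,1), (1,0,0,0), (1,0,0,1), (1,0,1,0). Writing each as a minterm (¬a1·¬a2·¬a3·a4, a1·¬a2·¬a3·¬a4, a1·¬a2·¬a3·a4, a1·¬a2·a3·¬a4) and OR-ing them characterizes exactly where h=0, so h is the negation of that disjunction.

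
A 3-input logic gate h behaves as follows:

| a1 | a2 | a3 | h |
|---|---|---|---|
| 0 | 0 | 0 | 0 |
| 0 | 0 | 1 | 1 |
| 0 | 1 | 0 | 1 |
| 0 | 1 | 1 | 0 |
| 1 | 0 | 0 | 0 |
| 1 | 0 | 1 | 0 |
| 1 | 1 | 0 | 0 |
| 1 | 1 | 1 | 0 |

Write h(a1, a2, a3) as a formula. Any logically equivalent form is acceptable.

The 1-rows are (0,0,1), (0,1,0). Each contributes one minterm — ¬a1·¬a2·a3; ¬a1·a2·¬a3 — and their disjunction is a sum-of-products form of h.

h(a1, a2, a3) = ((NOT a1 AND NOT a2) AND a3) OR ((NOT a1 AND a2) AND NOT a3)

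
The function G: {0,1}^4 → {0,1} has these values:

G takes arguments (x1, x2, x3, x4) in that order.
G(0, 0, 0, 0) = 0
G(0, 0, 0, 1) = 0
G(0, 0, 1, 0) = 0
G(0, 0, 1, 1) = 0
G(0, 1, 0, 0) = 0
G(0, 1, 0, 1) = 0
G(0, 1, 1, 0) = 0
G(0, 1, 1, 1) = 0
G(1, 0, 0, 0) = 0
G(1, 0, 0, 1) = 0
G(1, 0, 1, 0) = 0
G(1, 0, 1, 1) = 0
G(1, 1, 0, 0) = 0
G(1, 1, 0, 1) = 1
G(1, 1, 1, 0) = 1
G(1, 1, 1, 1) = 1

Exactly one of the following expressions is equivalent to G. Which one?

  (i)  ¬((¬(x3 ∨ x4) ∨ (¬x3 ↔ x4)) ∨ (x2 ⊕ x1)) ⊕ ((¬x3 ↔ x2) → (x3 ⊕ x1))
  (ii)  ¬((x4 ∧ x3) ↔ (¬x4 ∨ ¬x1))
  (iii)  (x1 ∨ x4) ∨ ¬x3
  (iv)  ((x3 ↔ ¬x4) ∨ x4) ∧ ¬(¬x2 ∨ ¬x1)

iv

(i): at (0,0,0,0) it gives 1, but G = 0 — eliminated.
(ii): at (0,0,0,0) it gives 1, but G = 0 — eliminated.
(iii): at (0,0,0,0) it gives 1, but G = 0 — eliminated.
Only (iv) survives; checking it on all 16 rows confirms it matches G.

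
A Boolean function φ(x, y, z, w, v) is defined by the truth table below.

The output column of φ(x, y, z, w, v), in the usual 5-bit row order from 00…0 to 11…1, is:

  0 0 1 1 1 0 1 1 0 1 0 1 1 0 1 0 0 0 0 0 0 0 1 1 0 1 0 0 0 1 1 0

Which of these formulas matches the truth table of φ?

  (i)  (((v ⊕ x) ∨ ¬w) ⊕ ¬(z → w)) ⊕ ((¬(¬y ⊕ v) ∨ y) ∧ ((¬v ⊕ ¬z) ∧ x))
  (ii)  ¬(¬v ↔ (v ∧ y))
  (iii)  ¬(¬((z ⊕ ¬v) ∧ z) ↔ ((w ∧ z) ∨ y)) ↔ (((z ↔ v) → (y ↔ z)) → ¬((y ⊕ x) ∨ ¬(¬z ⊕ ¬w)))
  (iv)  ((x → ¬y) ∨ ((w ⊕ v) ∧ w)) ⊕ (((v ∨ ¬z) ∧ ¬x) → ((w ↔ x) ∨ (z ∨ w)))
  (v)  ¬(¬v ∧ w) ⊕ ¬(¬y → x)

(i) fails at (0,0,0,0,0): the formula yields 1, φ is 0.
(ii) fails at (0,0,0,0,0): the formula yields 1, φ is 0.
(iv) fails at (0,0,0,1,0): the formula yields 0, φ is 1.
(v) fails at (0,0,0,1,1): the formula yields 0, φ is 1.
(iii) is the remaining candidate, and it agrees with φ on all 32 inputs.

iii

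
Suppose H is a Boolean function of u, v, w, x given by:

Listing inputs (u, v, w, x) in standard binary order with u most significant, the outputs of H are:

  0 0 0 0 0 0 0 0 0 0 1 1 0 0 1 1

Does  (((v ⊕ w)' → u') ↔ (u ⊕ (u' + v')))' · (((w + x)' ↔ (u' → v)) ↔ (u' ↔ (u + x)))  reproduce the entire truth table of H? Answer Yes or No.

Yes

Test each input against both H and the formula:
  u=0, v=0, w=0, x=0: formula gives 0, H = 0 ✓
  u=0, v=0, w=0, x=1: formula gives 0, H = 0 ✓
  u=0, v=0, w=1, x=0: formula gives 0, H = 0 ✓
  u=0, v=0, w=1, x=1: formula gives 0, H = 0 ✓
  …and likewise for the remaining 12 rows.
All 16 rows match — the expression computes H exactly.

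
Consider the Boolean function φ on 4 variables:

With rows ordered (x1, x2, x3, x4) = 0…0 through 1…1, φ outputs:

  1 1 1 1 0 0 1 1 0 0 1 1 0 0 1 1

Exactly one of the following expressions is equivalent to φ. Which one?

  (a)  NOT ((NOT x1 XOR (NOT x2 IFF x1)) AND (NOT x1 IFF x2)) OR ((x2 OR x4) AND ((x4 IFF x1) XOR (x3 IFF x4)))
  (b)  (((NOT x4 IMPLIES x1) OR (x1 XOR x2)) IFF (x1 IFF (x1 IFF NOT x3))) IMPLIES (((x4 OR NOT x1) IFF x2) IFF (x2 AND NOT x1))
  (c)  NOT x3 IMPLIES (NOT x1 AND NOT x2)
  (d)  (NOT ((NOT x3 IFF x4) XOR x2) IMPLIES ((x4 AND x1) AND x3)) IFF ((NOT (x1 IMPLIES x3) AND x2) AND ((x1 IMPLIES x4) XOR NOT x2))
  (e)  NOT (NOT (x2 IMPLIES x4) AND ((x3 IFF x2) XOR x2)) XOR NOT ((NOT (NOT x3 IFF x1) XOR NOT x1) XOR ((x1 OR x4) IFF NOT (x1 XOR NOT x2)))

c

(a) disagrees with φ on (0,1,0,0) (formula → 1, table → 0); rule it out.
(b) disagrees with φ on (0,1,0,0) (formula → 1, table → 0); rule it out.
(d) disagrees with φ on (0,0,0,1) (formula → 0, table → 1); rule it out.
(e) disagrees with φ on (0,0,0,1) (formula → 0, table → 1); rule it out.
That leaves (c). Evaluating it on every row reproduces the table of φ exactly.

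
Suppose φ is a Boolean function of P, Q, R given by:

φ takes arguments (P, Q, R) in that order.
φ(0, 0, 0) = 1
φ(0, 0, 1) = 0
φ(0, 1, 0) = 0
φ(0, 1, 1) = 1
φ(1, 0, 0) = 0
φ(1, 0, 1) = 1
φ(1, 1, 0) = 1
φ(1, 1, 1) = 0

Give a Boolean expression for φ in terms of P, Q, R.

The output is 1 exactly when an even number of inputs are 1 — the complement of 3-way XOR.

φ(P, Q, R) = ((P ⊕ Q) ⊕ R)'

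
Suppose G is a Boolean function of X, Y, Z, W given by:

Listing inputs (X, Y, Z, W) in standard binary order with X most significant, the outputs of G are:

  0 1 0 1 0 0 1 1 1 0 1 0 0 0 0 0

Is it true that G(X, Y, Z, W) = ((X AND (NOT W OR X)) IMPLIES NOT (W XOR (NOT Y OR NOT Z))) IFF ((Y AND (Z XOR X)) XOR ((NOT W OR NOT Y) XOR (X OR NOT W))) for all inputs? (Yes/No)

Test each input against both G and the formula:
  X=0, Y=0, Z=0, W=0: formula gives 0, G = 0 ✓
  X=0, Y=0, Z=0, W=1: formula gives 1, G = 1 ✓
  X=0, Y=0, Z=1, W=0: formula gives 0, G = 0 ✓
  X=0, Y=0, Z=1, W=1: formula gives 1, G = 1 ✓
  …and likewise for the remaining 12 rows.
No disagreement on any input; they are logically equivalent.

Yes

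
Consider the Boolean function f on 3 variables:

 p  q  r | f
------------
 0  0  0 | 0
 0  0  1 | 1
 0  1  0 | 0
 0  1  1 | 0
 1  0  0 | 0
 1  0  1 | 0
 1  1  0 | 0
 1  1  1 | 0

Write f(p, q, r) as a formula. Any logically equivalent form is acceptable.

f is 1 on exactly one input, (0,0,1), whose minterm is ¬p·¬q·r. So f is just that conjunction.

f(p, q, r) = (not p and not q) and r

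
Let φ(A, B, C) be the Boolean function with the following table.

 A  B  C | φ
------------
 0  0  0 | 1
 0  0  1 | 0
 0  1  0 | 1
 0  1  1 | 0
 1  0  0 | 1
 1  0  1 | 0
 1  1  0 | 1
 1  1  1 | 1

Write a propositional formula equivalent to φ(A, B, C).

φ is 0 on only 3 rows — (0,0,1), (0,1,1), (1,0,1). Writing each as a minterm (¬A·¬B·C, ¬A·B·C, A·¬B·C) and OR-ing them characterizes exactly where φ=0, so φ is the negation of that disjunction.

φ(A, B, C) = ¬((((¬A ∧ ¬B) ∧ C) ∨ ((¬A ∧ B) ∧ C)) ∨ ((A ∧ ¬B) ∧ C))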